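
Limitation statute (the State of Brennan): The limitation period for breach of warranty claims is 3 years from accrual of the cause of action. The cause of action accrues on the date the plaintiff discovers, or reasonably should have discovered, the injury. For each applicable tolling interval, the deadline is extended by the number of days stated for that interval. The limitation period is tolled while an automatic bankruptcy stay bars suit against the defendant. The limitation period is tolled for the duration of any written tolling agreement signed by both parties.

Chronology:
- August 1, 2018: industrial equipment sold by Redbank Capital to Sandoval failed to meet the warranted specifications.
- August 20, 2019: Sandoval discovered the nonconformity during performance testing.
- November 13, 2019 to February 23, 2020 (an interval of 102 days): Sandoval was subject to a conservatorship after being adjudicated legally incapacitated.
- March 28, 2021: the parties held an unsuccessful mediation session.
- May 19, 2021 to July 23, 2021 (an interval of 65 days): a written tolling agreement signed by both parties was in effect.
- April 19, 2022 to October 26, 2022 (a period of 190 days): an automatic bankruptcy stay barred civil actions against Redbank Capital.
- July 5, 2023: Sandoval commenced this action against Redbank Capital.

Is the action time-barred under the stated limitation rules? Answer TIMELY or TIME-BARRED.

TIME-BARRED

Under the discovery rule, the claim accrued on August 20, 2019, when Sandoval discovered the injury — not on the August 1, 2018 date of the underlying act.
3 years from August 20, 2019 is August 20, 2022.
Because the written tolling agreement ran from May 19, 2021 to July 23, 2021, the deadline is extended by 65 days to October 24, 2022.
The automatic bankruptcy stay from April 19, 2022 to October 26, 2022 tolled the period for 190 days, extending the deadline to May 2, 2023.
Although the plaintiff's incapacity ran from November 13, 2019 to February 23, 2020, the stated rules do not make that a tolling event, so it is disregarded.
Nothing else in the chronology tolls or restarts the period.
Sandoval filed on July 5, 2023, after the May 2, 2023 deadline, so the action is time-barred.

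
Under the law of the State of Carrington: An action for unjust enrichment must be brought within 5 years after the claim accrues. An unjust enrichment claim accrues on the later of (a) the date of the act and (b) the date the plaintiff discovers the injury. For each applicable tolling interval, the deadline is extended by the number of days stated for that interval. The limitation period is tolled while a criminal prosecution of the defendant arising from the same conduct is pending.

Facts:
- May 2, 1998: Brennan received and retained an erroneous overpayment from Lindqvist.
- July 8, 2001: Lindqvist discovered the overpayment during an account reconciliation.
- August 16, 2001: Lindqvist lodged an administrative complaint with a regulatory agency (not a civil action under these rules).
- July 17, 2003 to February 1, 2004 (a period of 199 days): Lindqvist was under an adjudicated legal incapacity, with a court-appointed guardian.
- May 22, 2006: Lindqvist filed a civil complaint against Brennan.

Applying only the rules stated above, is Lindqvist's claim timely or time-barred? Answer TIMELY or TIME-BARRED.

The claim accrued on July 8, 2001 — the later of the May 2, 1998 act and the July 8, 2001 discovery.
The untolled deadline — 5 years after July 8, 2001 — is July 8, 2006.
No stated provision tolls the period for the plaintiff's incapacity, so the interval from July 17, 2003 to February 1, 2004 has no effect on the deadline.
The other events in the timeline have no effect on the limitation period under the stated rules.
Lindqvist filed on May 22, 2006, before the July 8, 2006 deadline, so the action is timely.

TIMELY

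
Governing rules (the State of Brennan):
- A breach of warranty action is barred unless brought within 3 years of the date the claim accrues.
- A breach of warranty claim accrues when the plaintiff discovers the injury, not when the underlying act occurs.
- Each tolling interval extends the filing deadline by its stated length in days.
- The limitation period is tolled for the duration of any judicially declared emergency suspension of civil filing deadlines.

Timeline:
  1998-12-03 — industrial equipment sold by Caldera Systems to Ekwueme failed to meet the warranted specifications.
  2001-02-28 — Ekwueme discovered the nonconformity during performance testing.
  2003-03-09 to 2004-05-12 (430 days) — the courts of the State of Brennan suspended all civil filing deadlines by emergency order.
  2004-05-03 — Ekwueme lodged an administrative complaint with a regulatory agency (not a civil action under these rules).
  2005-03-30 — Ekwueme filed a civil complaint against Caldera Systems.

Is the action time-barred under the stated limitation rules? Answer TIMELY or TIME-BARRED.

The claim did not accrue until Ekwueme discovered the injury on 2001-02-28; the 1998-12-03 act date does not start the clock under the stated rule.
The untolled deadline — 3 years after 2001-02-28 — is 2004-02-28.
The emergency suspension of filing deadlines from 2003-03-09 to 2004-05-12 tolled the period for 430 days, extending the deadline to 2005-05-03.
None of the other events listed affects the running of the period under the stated rules.
Filing on 2005-03-30 beat the 2005-05-03 deadline — the action is timely.

TIMELY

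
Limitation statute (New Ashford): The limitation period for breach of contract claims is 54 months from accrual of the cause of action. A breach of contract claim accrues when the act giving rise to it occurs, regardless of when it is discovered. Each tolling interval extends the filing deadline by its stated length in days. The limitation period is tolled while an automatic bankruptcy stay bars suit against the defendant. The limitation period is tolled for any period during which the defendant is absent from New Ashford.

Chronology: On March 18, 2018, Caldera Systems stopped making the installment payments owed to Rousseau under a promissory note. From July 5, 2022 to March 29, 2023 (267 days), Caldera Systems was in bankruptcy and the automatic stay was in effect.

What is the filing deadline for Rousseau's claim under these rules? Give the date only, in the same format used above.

June 12, 2023

The limitation period began to run on March 18, 2018.
The untolled deadline — 54 months after March 18, 2018 — is September 18, 2022.
The period was tolled for 267 days by the automatic bankruptcy stay (July 5, 2022 to March 29, 2023), pushing the deadline to June 12, 2023.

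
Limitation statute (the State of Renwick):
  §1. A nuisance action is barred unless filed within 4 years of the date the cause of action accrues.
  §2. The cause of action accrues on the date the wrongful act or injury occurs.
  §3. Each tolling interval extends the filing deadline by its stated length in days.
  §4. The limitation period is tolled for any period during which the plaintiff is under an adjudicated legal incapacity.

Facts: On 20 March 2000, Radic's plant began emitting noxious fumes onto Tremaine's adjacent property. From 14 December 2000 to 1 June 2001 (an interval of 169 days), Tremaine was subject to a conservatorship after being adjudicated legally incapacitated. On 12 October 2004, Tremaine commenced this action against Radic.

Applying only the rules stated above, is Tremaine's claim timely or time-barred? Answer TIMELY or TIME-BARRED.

TIME-BARRED

The limitation period began to run on 20 March 2000.
4 years from 20 March 2000 is 20 March 2004.
The period was tolled for 169 days by the plaintiff's legal incapacity (14 December 2000 to 1 June 2001), pushing the deadline to 5 September 2004.
Tremaine filed on 12 October 2004, after the 5 September 2004 deadline, so the action is time-barred.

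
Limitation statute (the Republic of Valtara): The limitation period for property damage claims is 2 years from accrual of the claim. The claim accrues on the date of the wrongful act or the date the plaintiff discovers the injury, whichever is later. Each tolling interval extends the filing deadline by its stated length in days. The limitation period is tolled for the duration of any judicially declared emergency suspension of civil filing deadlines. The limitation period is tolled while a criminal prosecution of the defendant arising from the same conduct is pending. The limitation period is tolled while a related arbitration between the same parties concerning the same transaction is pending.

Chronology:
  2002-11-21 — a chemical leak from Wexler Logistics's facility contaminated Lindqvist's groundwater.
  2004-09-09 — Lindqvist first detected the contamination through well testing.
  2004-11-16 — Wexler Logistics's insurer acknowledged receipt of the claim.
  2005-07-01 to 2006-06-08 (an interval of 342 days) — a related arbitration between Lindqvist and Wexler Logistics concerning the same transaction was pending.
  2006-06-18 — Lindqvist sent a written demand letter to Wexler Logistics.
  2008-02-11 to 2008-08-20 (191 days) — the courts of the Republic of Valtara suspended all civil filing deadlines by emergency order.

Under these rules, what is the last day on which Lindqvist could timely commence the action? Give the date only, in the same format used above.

2007-08-17

Taking the later of the act (2002-11-21) and discovery (2004-09-09), the claim accrued on 2004-09-09.
The untolled deadline — 2 years after 2004-09-09 — is 2006-09-09.
The period was tolled for 342 days by the pending related arbitration (2005-07-01 to 2006-06-08), pushing the deadline to 2007-08-17.
By the time the emergency suspension of filing deadlines began on 2008-02-11, the limitation period had already expired on 2007-08-17; that interval cannot revive it.
None of the other events listed affects the running of the period under the stated rules.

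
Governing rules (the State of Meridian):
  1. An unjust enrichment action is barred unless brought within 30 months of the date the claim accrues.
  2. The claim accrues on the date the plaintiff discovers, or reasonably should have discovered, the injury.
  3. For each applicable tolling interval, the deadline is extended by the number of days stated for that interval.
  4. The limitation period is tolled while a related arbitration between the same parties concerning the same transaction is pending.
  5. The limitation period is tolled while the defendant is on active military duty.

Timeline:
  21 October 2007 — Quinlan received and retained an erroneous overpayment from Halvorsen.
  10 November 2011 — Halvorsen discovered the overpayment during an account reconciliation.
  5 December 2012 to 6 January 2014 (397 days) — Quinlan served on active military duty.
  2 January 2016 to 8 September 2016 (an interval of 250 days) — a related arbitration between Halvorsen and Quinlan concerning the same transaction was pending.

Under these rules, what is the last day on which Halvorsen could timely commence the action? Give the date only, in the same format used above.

11 June 2015

Under the discovery rule, the claim accrued on 10 November 2011, when Halvorsen discovered the injury — not on the 21 October 2007 date of the underlying act.
30 months from 10 November 2011 is 10 May 2014.
The defendant's active military service from 5 December 2012 to 6 January 2014 tolled the period for 397 days, extending the deadline to 11 June 2015.
By the time the pending related arbitration began on 2 January 2016, the limitation period had already expired on 11 June 2015; that interval cannot revive it.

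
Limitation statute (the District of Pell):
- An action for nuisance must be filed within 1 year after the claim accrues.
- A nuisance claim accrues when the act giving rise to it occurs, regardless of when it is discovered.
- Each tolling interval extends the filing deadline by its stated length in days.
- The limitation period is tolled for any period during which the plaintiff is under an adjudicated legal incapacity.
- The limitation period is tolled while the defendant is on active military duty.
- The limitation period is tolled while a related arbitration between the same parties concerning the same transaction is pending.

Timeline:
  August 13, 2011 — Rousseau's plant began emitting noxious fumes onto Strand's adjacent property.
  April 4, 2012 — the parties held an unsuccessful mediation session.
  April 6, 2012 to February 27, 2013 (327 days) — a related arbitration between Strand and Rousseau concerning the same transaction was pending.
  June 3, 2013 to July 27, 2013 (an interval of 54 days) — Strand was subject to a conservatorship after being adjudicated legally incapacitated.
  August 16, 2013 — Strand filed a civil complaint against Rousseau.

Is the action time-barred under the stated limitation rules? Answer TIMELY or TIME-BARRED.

TIMELY

The limitation period began to run on August 13, 2011.
1 year from August 13, 2011 is August 13, 2012.
The period was tolled for 327 days by the pending related arbitration (April 6, 2012 to February 27, 2013), pushing the deadline to July 6, 2013.
Because the plaintiff's legal incapacity ran from June 3, 2013 to July 27, 2013, the deadline is extended by 54 days to August 29, 2013.
Nothing else in the chronology tolls or restarts the period.
The August 16, 2013 filing precedes the August 29, 2013 deadline; the claim is timely.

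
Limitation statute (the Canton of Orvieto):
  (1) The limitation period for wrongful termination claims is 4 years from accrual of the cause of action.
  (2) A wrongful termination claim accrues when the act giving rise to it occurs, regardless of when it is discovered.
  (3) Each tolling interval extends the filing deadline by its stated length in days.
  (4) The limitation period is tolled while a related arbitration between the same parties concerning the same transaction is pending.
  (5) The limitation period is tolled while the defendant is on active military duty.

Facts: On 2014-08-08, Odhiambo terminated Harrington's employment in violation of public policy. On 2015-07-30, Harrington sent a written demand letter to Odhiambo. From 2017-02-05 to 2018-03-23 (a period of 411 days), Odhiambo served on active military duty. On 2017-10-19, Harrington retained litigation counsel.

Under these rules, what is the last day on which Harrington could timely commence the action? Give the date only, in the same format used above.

2019-09-23

The claim accrued on 2014-08-08, when the wrongful act occurred.
4 years from 2014-08-08 is 2018-08-08.
The period was tolled for 411 days by the defendant's active military service (2017-02-05 to 2018-03-23), pushing the deadline to 2019-09-23.
The other events in the timeline have no effect on the limitation period under the stated rules.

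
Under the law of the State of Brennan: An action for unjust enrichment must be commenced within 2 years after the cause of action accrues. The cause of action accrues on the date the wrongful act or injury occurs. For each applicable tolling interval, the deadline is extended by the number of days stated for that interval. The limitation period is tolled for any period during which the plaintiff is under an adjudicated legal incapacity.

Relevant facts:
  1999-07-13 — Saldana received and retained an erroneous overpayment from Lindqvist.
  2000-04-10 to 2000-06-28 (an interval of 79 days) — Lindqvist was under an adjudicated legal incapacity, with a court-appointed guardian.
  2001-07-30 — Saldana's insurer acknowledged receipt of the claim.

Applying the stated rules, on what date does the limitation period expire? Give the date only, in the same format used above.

2001-09-30

The claim accrued on 1999-07-13, when the wrongful act occurred.
2 years from 1999-07-13 is 2001-07-13.
The period was tolled for 79 days by the plaintiff's legal incapacity (2000-04-10 to 2000-06-28), pushing the deadline to 2001-09-30.
The other events in the timeline have no effect on the limitation period under the stated rules.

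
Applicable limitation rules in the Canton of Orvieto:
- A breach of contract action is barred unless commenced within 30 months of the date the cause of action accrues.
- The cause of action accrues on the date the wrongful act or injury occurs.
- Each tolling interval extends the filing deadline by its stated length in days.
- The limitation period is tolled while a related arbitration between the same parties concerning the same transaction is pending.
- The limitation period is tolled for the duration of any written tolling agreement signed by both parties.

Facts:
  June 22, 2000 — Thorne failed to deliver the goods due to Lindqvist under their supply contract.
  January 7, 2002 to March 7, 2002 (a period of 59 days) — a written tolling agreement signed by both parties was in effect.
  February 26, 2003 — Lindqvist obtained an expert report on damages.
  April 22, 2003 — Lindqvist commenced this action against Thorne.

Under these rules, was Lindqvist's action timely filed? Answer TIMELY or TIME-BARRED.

TIME-BARRED

The cause of action accrued on June 22, 2000, the date of the act.
Adding the 30 months base period to June 22, 2000 gives a deadline of December 22, 2002, before any tolling.
Because the written tolling agreement ran from January 7, 2002 to March 7, 2002, the deadline is extended by 59 days to February 19, 2003.
The other events in the timeline have no effect on the limitation period under the stated rules.
Lindqvist filed on April 22, 2003, after the February 19, 2003 deadline, so the action is time-barred.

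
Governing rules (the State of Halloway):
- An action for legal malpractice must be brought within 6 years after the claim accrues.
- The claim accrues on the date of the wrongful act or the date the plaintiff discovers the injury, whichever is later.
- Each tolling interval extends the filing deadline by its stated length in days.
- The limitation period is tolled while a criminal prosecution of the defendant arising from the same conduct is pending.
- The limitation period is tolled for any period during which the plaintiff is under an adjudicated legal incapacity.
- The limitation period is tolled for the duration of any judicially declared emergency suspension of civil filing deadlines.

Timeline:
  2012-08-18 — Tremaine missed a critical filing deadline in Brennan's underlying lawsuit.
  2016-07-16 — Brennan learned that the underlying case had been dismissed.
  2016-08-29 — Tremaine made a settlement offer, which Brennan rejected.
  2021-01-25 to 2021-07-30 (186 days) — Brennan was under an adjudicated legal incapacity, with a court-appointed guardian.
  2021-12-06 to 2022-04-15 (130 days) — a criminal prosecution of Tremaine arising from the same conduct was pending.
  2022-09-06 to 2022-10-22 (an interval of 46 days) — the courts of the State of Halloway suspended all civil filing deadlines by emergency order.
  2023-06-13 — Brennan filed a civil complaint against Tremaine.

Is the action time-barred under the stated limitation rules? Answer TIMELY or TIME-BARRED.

TIMELY

The claim accrued on 2016-07-16 — the later of the 2012-08-18 act and the 2016-07-16 discovery.
Adding the 6 years base period to 2016-07-16 gives a deadline of 2022-07-16, before any tolling.
The period was tolled for 186 days by the plaintiff's legal incapacity (2021-01-25 to 2021-07-30), pushing the deadline to 2023-01-18.
The pending criminal prosecution from 2021-12-06 to 2022-04-15 tolled the period for 130 days, extending the deadline to 2023-05-28.
The emergency suspension of filing deadlines from 2022-09-06 to 2022-10-22 tolled the period for 46 days, extending the deadline to 2023-07-13.
The other events in the timeline have no effect on the limitation period under the stated rules.
The 2023-06-13 filing precedes the 2023-07-13 deadline; the claim is timely.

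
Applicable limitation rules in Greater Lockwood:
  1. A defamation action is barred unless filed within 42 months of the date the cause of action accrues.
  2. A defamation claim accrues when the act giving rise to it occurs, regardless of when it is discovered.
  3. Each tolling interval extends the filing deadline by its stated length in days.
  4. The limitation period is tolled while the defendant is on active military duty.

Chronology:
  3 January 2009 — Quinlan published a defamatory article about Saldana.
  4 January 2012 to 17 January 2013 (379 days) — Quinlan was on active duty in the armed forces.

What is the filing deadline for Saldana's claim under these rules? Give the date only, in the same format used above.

The limitation period began to run on 3 January 2009.
42 months from 3 January 2009 is 3 July 2012.
Because the defendant's active military service ran from 4 January 2012 to 17 January 2013, the deadline is extended by 379 days to 17 July 2013.

17 July 2013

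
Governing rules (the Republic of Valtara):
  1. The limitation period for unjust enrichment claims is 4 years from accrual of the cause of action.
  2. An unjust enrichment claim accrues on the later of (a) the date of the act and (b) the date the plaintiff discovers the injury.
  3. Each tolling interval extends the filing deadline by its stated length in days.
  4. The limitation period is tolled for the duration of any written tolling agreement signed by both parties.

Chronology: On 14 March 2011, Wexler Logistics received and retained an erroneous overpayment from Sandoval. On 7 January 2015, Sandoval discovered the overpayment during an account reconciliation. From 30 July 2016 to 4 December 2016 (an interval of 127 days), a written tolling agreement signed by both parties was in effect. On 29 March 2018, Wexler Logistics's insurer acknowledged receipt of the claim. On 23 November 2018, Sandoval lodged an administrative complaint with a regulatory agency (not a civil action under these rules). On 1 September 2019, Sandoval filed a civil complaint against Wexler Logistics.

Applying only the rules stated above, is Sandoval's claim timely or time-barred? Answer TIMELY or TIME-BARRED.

Because discovery on 7 January 2015 post-dates the 14 March 2011 act, accrual under the later-of rule falls on 7 January 2015.
Adding the 4 years base period to 7 January 2015 gives a deadline of 7 January 2019, before any tolling.
The written tolling agreement from 30 July 2016 to 4 December 2016 tolled the period for 127 days, extending the deadline to 14 May 2019.
The other events in the timeline have no effect on the limitation period under the stated rules.
Filing on 1 September 2019 missed the 14 May 2019 deadline — the action is time-barred.

TIME-BARRED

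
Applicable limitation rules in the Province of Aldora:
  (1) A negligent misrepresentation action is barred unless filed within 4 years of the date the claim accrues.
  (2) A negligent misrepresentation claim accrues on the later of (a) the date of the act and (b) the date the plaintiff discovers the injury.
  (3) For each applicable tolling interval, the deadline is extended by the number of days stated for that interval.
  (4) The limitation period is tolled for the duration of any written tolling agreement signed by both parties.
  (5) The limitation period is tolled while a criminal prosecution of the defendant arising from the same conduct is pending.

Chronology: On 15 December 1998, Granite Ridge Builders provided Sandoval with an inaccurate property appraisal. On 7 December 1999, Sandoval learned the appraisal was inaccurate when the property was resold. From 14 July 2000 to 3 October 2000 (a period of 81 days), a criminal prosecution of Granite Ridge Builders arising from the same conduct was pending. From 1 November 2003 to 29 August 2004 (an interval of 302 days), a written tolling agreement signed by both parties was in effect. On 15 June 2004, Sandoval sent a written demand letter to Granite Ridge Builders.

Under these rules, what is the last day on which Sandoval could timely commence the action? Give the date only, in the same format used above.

24 December 2004

Taking the later of the act (15 December 1998) and discovery (7 December 1999), the claim accrued on 7 December 1999.
Adding the 4 years base period to 7 December 1999 gives a deadline of 7 December 2003, before any tolling.
The period was tolled for 81 days by the pending criminal prosecution (14 July 2000 to 3 October 2000), pushing the deadline to 26 February 2004.
Because the written tolling agreement ran from 1 November 2003 to 29 August 2004, the deadline is extended by 302 days to 24 December 2004.
Nothing else in the chronology tolls or restarts the period.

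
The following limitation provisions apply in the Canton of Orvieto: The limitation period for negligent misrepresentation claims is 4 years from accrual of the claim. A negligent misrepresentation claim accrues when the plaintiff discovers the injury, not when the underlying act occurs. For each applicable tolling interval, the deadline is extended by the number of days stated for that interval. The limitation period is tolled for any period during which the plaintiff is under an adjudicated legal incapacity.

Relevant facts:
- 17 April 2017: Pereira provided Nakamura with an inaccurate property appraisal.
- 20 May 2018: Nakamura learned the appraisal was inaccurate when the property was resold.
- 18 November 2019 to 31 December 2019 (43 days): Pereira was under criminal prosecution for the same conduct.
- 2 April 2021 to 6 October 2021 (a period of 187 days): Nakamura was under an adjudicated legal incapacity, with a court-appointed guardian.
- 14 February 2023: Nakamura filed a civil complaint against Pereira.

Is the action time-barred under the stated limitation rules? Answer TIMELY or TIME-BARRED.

TIME-BARRED

Under the discovery rule, the claim accrued on 20 May 2018, when Nakamura discovered the injury — not on the 17 April 2017 date of the underlying act.
The untolled deadline — 4 years after 20 May 2018 — is 20 May 2022.
The plaintiff's legal incapacity from 2 April 2021 to 6 October 2021 tolled the period for 187 days, extending the deadline to 23 November 2022.
The pending criminal prosecution from 18 November 2019 to 31 December 2019 does not toll the period, because no stated rule makes a criminal prosecution a tolling event.
Filing on 14 February 2023 missed the 23 November 2022 deadline — the action is time-barred.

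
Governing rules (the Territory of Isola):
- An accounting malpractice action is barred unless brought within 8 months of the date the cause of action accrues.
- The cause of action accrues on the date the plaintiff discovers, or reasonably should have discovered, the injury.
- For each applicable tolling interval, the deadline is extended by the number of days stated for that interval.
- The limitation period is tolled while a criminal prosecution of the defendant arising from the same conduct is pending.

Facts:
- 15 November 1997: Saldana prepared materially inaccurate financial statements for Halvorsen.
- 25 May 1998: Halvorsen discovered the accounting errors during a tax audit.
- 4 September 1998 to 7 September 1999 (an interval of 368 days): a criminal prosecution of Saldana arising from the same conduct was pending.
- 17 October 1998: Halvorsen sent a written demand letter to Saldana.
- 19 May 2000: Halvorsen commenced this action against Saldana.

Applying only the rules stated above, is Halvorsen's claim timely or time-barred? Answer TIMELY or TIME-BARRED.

TIME-BARRED

Accrual is tied to discovery, so the period began on 25 May 1998 rather than on 15 November 1997 when the act occurred.
Adding the 8 months base period to 25 May 1998 gives a deadline of 25 January 1999, before any tolling.
The period was tolled for 368 days by the pending criminal prosecution (4 September 1998 to 7 September 1999), pushing the deadline to 28 January 2000.
The other events in the timeline have no effect on the limitation period under the stated rules.
Halvorsen filed on 19 May 2000, after the 28 January 2000 deadline, so the action is time-barred.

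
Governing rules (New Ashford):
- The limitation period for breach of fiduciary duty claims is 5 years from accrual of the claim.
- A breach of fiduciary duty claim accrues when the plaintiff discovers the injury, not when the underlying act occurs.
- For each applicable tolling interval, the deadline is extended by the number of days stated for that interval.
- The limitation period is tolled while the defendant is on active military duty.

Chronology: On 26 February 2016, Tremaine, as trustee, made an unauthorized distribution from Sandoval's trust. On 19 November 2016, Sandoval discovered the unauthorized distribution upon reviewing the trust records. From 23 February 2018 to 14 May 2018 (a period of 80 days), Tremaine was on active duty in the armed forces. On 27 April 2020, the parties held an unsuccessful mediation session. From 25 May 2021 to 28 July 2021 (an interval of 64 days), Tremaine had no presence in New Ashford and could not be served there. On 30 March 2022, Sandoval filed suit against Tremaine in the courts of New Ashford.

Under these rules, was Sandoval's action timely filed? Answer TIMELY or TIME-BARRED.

TIME-BARRED

Accrual is tied to discovery, so the period began on 19 November 2016 rather than on 26 February 2016 when the act occurred.
5 years from 19 November 2016 is 19 November 2021.
The defendant's active military service from 23 February 2018 to 14 May 2018 tolled the period for 80 days, extending the deadline to 7 February 2022.
Although the defendant's absence ran from 25 May 2021 to 28 July 2021, the stated rules do not make that a tolling event, so it is disregarded.
The other events in the timeline have no effect on the limitation period under the stated rules.
The 30 March 2022 filing falls after the 7 February 2022 deadline; the claim is time-barred.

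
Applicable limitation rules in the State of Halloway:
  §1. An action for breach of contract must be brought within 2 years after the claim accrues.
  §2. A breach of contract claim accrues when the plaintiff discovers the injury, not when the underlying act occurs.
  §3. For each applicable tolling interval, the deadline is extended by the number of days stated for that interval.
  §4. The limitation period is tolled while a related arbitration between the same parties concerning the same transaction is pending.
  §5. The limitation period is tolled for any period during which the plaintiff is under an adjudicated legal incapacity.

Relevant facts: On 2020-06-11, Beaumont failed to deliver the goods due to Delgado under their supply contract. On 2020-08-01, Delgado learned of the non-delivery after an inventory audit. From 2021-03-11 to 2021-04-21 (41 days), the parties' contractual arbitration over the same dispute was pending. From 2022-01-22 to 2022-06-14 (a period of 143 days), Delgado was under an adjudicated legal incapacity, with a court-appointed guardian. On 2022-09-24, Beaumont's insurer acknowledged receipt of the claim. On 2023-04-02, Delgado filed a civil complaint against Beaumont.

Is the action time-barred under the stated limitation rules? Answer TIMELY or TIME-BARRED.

Accrual is tied to discovery, so the period began on 2020-08-01 rather than on 2020-06-11 when the act occurred.
Adding the 2 years base period to 2020-08-01 gives a deadline of 2022-08-01, before any tolling.
Because the pending related arbitration ran from 2021-03-11 to 2021-04-21, the deadline is extended by 41 days to 2022-09-11.
The period was tolled for 143 days by the plaintiff's legal incapacity (2022-01-22 to 2022-06-14), pushing the deadline to 2023-02-01.
None of the other events listed affects the running of the period under the stated rules.
Delgado filed on 2023-04-02, after the 2023-02-01 deadline, so the action is time-barred.

TIME-BARRED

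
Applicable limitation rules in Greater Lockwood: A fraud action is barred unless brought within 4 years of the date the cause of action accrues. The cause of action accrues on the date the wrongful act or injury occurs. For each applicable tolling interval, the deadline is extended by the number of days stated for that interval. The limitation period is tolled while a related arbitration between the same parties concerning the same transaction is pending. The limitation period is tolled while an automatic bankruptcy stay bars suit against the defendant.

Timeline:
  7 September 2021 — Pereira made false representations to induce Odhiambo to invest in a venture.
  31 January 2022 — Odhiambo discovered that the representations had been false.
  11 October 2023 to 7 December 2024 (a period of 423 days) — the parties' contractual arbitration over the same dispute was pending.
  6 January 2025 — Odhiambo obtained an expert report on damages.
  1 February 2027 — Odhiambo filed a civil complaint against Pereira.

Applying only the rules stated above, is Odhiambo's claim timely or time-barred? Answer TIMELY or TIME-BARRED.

TIME-BARRED

The claim accrued on 7 September 2021, when the wrongful act occurred; under the stated occurrence rule the 31 January 2022 discovery does not delay accrual.
The untolled deadline — 4 years after 7 September 2021 — is 7 September 2025.
The pending related arbitration from 11 October 2023 to 7 December 2024 tolled the period for 423 days, extending the deadline to 4 November 2026.
The other events in the timeline have no effect on the limitation period under the stated rules.
Odhiambo filed on 1 February 2027, after the 4 November 2026 deadline, so the action is time-barred.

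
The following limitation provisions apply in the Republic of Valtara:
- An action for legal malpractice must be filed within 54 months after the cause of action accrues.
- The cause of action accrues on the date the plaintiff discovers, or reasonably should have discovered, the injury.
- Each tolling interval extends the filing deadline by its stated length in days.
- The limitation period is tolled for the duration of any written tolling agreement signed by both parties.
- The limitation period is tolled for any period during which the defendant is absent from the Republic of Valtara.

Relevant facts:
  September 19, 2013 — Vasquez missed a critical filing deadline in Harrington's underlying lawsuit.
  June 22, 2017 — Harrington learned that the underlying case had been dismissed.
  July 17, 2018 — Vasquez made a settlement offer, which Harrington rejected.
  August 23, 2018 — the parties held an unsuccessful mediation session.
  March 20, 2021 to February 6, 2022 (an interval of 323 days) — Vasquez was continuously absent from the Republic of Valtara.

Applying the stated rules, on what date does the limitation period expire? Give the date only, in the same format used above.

The claim did not accrue until Harrington discovered the injury on June 22, 2017; the September 19, 2013 act date does not start the clock under the stated rule.
The untolled deadline — 54 months after June 22, 2017 — is December 22, 2021.
Because the defendant's absence from the jurisdiction ran from March 20, 2021 to February 6, 2022, the deadline is extended by 323 days to November 10, 2022.
Nothing else in the chronology tolls or restarts the period.

November 10, 2022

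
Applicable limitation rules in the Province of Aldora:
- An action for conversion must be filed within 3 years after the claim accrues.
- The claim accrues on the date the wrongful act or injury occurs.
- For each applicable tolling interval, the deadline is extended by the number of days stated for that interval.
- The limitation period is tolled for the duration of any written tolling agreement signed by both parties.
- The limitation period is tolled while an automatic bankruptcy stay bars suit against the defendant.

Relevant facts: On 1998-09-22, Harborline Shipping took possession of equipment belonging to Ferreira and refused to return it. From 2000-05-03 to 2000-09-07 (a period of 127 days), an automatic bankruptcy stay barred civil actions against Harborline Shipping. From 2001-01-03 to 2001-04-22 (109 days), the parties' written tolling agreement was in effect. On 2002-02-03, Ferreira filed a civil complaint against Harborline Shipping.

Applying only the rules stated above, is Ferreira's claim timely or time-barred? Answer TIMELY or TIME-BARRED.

TIMELY

The limitation period began to run on 1998-09-22.
3 years from 1998-09-22 is 2001-09-22.
Because the automatic bankruptcy stay ran from 2000-05-03 to 2000-09-07, the deadline is extended by 127 days to 2002-01-27.
Because the written tolling agreement ran from 2001-01-03 to 2001-04-22, the deadline is extended by 109 days to 2002-05-16.
The 2002-02-03 filing precedes the 2002-05-16 deadline; the claim is timely.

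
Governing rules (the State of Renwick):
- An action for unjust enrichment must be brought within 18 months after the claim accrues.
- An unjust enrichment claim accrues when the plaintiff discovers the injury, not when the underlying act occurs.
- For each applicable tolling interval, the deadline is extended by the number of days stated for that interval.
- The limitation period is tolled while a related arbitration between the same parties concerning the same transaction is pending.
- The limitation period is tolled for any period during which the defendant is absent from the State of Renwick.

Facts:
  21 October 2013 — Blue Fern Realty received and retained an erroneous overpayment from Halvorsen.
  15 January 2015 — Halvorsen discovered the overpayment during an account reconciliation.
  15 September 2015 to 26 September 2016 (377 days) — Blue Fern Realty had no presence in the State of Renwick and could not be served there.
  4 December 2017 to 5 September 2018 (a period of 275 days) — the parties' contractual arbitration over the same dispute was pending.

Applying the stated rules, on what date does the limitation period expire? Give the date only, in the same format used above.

27 July 2017

Under the discovery rule, the claim accrued on 15 January 2015, when Halvorsen discovered the injury — not on the 21 October 2013 date of the underlying act.
Adding the 18 months base period to 15 January 2015 gives a deadline of 15 July 2016, before any tolling.
Because the defendant's absence from the jurisdiction ran from 15 September 2015 to 26 September 2016, the deadline is extended by 377 days to 27 July 2017.
By the time the pending related arbitration began on 4 December 2017, the limitation period had already expired on 27 July 2017; that interval cannot revive it.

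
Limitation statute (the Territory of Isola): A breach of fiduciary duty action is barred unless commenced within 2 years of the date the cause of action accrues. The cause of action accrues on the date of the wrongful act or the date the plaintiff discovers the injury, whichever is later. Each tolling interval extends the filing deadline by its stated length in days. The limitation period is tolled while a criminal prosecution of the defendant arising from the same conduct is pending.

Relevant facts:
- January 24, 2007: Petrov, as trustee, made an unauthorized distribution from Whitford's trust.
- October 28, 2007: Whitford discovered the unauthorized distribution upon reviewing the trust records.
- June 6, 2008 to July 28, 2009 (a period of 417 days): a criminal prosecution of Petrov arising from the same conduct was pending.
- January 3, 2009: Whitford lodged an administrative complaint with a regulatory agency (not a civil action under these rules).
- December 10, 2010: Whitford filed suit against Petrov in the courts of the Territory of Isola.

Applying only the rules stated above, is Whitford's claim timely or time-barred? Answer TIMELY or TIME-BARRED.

The claim accrued on October 28, 2007 — the later of the January 24, 2007 act and the October 28, 2007 discovery.
Adding the 2 years base period to October 28, 2007 gives a deadline of October 28, 2009, before any tolling.
The pending criminal prosecution from June 6, 2008 to July 28, 2009 tolled the period for 417 days, extending the deadline to December 19, 2010.
Nothing else in the chronology tolls or restarts the period.
Filing on December 10, 2010 beat the December 19, 2010 deadline — the action is timely.

TIMELY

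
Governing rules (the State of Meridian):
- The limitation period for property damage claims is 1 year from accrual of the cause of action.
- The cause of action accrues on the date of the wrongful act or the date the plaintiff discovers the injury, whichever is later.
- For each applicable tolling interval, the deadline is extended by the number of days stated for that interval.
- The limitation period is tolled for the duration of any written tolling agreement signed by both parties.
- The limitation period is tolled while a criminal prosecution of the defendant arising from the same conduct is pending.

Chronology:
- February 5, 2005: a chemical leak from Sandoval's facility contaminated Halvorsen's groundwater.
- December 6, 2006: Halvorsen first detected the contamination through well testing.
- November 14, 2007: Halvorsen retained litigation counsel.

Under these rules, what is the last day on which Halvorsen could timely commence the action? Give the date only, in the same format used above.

December 6, 2007

Taking the later of the act (February 5, 2005) and discovery (December 6, 2006), the claim accrued on December 6, 2006.
1 year from December 6, 2006 is December 6, 2007.
None of the other events listed affects the running of the period under the stated rules.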